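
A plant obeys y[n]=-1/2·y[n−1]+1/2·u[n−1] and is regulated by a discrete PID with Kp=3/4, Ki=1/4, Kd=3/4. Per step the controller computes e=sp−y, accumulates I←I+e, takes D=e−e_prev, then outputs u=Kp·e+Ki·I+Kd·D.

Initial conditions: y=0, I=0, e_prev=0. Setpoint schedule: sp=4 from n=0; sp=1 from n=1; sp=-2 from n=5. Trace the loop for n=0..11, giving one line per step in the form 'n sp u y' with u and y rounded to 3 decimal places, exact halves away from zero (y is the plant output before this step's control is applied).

0 4 7.000 0.000
1 1 -6.375 3.500
2 1 12.641 -4.938
3 1 -16.225 8.789
4 1 29.391 -12.507
5 -2 -47.002 20.949
6 -2 70.720 -33.975
7 -2 -113.545 52.348
8 -2 174.375 -82.946
9 -2 -277.170 128.661
10 -2 429.127 -202.916
11 -2 -677.465 316.021

(exact arithmetic carried between steps; '≈' marks a value shown rounded to 6 d.p. or computed from one; I and e_prev carry over from the previous line; the table rounds u and y to 3 d.p., halves away from zero)
n=0: y=0, sp=4, e=sp−y=4; I=4, D=e−e_prev=4; u=3/4·4+1/4·4+3/4·4=7; next y=-1/2·0+1/2·7=3.5
n=1: y=3.5, sp=1, e=sp−y=-2.5; I=1.5, D=e−e_prev=-6.5; u=3/4·(-2.5)+1/4·1.5+3/4·(-6.5)=-6.375; next y=-1/2·3.5+1/2·(-6.375)=-4.9375
n=2: y=-4.9375, sp=1, e=sp−y=5.9375; I=7.4375, D=e−e_prev=8.4375; u=3/4·5.9375+1/4·7.4375+3/4·8.4375=12.640625; next y=-1/2·(-4.9375)+1/2·12.640625≈8.789063
n=3: y≈8.789063, sp=1, e=sp−y≈-7.789063; I≈-0.351563, D=e−e_prev≈-13.726563; u=3/4·(-7.789063)+1/4·(-0.351563)+3/4·(-13.726563)≈-16.224609; next y=-1/2·8.789063+1/2·(-16.224609)≈-12.506836
n=4: y≈-12.506836, sp=1, e=sp−y≈13.506836; I≈13.155273, D=e−e_prev≈21.295898; u=3/4·13.506836+1/4·13.155273+3/4·21.295898≈29.390869; next y=-1/2·(-12.506836)+1/2·29.390869≈20.948853
n=5: y≈20.948853, sp=-2, e=sp−y≈-22.948853; I≈-9.793579, D=e−e_prev≈-36.455688; u=3/4·(-22.948853)+1/4·(-9.793579)+3/4·(-36.455688)≈-47.001801; next y=-1/2·20.948853+1/2·(-47.001801)≈-33.975327
n=6: y≈-33.975327, sp=-2, e=sp−y≈31.975327; I≈22.181747, D=e−e_prev≈54.924179; u=3/4·31.975327+1/4·22.181747+3/4·54.924179≈70.720066; next y=-1/2·(-33.975327)+1/2·70.720066≈52.347696
n=7: y≈52.347696, sp=-2, e=sp−y≈-54.347696; I≈-32.165949, D=e−e_prev≈-86.323023; u=3/4·(-54.347696)+1/4·(-32.165949)+3/4·(-86.323023)≈-113.544527; next y=-1/2·52.347696+1/2·(-113.544527)≈-82.946111
n=8: y≈-82.946111, sp=-2, e=sp−y≈80.946111; I≈48.780163, D=e−e_prev≈135.293808; u=3/4·80.946111+1/4·48.780163+3/4·135.293808≈174.374980; next y=-1/2·(-82.946111)+1/2·174.374980≈128.660546
n=9: y≈128.660546, sp=-2, e=sp−y≈-130.660546; I≈-81.880383, D=e−e_prev≈-211.606657; u=3/4·(-130.660546)+1/4·(-81.880383)+3/4·(-211.606657)≈-277.170498; next y=-1/2·128.660546+1/2·(-277.170498)≈-202.915522
n=10: y≈-202.915522, sp=-2, e=sp−y≈200.915522; I≈119.035139, D=e−e_prev≈331.576068; u=3/4·200.915522+1/4·119.035139+3/4·331.576068≈429.127477; next y=-1/2·(-202.915522)+1/2·429.127477≈316.021499
n=11: y≈316.021499, sp=-2, e=sp−y≈-318.021499; I≈-198.986361, D=e−e_prev≈-518.937021; u=3/4·(-318.021499)+1/4·(-198.986361)+3/4·(-518.937021)≈-677.465481; next y=-1/2·316.021499+1/2·(-677.465481)≈-496.743490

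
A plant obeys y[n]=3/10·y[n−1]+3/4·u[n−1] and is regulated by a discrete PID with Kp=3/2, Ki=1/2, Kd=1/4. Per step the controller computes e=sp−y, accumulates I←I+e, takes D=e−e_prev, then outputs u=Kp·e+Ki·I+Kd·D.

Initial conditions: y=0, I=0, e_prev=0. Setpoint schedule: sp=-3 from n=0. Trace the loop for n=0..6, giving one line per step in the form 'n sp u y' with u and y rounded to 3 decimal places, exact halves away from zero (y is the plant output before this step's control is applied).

(exact arithmetic carried between steps; '≈' marks a value shown rounded to 6 d.p. or computed from one; I and e_prev carry over from the previous line; the table rounds u and y to 3 d.p., halves away from zero)
n=0: y=0, sp=-3, e=sp−y=-3; I=-3, D=e−e_prev=-3; u=3/2·(-3)+1/2·(-3)+1/4·(-3)=-6.75; next y=3/10·0+3/4·(-6.75)=-5.0625
n=1: y=-5.0625, sp=-3, e=sp−y=2.0625; I=-0.9375, D=e−e_prev=5.0625; u=3/2·2.0625+1/2·(-0.9375)+1/4·5.0625=3.890625; next y=3/10·(-5.0625)+3/4·3.890625≈1.399219
n=2: y≈1.399219, sp=-3, e=sp−y≈-4.399219; I≈-5.336719, D=e−e_prev≈-6.461719; u=3/2·(-4.399219)+1/2·(-5.336719)+1/4·(-6.461719)≈-10.882617; next y=3/10·1.399219+3/4·(-10.882617)≈-7.742197
n=3: y≈-7.742197, sp=-3, e=sp−y≈4.742197; I≈-0.594521, D=e−e_prev≈9.141416; u=3/2·4.742197+1/2·(-0.594521)+1/4·9.141416≈9.101389; next y=3/10·(-7.742197)+3/4·9.101389≈4.503383
n=4: y≈4.503383, sp=-3, e=sp−y≈-7.503383; I≈-8.097904, D=e−e_prev≈-12.245580; u=3/2·(-7.503383)+1/2·(-8.097904)+1/4·(-12.245580)≈-18.365421; next y=3/10·4.503383+3/4·(-18.365421)≈-12.423051
n=5: y≈-12.423051, sp=-3, e=sp−y≈9.423051; I≈1.325147, D=e−e_prev≈16.926434; u=3/2·9.423051+1/2·1.325147+1/4·16.926434≈19.028758; next y=3/10·(-12.423051)+3/4·19.028758≈10.544653
n=6: y≈10.544653, sp=-3, e=sp−y≈-13.544653; I≈-12.219507, D=e−e_prev≈-22.967705; u=3/2·(-13.544653)+1/2·(-12.219507)+1/4·(-22.967705)≈-32.168660; next y=3/10·10.544653+3/4·(-32.168660)≈-20.963099

0 -3 -6.750 0.000
1 -3 3.891 -5.063
2 -3 -10.883 1.399
3 -3 9.101 -7.742
4 -3 -18.365 4.503
5 -3 19.029 -12.423
6 -3 -32.169 10.545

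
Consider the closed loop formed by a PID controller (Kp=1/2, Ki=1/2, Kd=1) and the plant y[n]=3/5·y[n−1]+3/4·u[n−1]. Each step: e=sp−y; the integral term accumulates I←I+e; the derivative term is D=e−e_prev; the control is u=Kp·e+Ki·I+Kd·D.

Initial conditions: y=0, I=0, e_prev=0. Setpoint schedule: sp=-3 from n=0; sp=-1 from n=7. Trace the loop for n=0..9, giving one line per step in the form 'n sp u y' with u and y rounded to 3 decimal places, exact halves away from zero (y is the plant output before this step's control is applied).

0 -3 -6.000 0.000
1 -3 4.500 -4.500
2 -3 -9.600 0.675
3 -3 8.678 -6.795
4 -3 -15.347 2.431
5 -3 16.129 -10.052
6 -3 -25.063 6.066
7 -1 32.969 -15.158
8 -1 -44.755 15.632
9 -1 57.357 -24.187

(exact arithmetic carried between steps; '≈' marks a value shown rounded to 6 d.p. or computed from one; I and e_prev carry over from the previous line; the table rounds u and y to 3 d.p., halves away from zero)
n=0: y=0, sp=-3, e=sp−y=-3; I=-3, D=e−e_prev=-3; u=1/2·(-3)+1/2·(-3)+1·(-3)=-6; next y=3/5·0+3/4·(-6)=-4.5
n=1: y=-4.5, sp=-3, e=sp−y=1.5; I=-1.5, D=e−e_prev=4.5; u=1/2·1.5+1/2·(-1.5)+1·4.5=4.5; next y=3/5·(-4.5)+3/4·4.5=0.675
n=2: y=0.675, sp=-3, e=sp−y=-3.675; I=-5.175, D=e−e_prev=-5.175; u=1/2·(-3.675)+1/2·(-5.175)+1·(-5.175)=-9.6; next y=3/5·0.675+3/4·(-9.6)=-6.795
n=3: y=-6.795, sp=-3, e=sp−y=3.795; I=-1.38, D=e−e_prev=7.47; u=1/2·3.795+1/2·(-1.38)+1·7.47=8.6775; next y=3/5·(-6.795)+3/4·8.6775=2.431125
n=4: y=2.431125, sp=-3, e=sp−y=-5.431125; I=-6.811125, D=e−e_prev=-9.226125; u=1/2·(-5.431125)+1/2·(-6.811125)+1·(-9.226125)=-15.34725; next y=3/5·2.431125+3/4·(-15.34725)≈-10.051763
n=5: y≈-10.051763, sp=-3, e=sp−y≈7.051763; I≈0.240638, D=e−e_prev≈12.482888; u=1/2·7.051763+1/2·0.240638+1·12.482888≈16.129088; next y=3/5·(-10.051763)+3/4·16.129088≈6.065758
n=6: y≈6.065758, sp=-3, e=sp−y≈-9.065758; I≈-8.825121, D=e−e_prev≈-16.117521; u=1/2·(-9.065758)+1/2·(-8.825121)+1·(-16.117521)≈-25.06296; next y=3/5·6.065758+3/4·(-25.06296)≈-15.157765
n=7: y≈-15.157765, sp=-1, e=sp−y≈14.157765; I≈5.332645, D=e−e_prev≈23.223523; u=1/2·14.157765+1/2·5.332645+1·23.223523≈32.968728; next y=3/5·(-15.157765)+3/4·32.968728≈15.631887
n=8: y≈15.631887, sp=-1, e=sp−y≈-16.631887; I≈-11.299242, D=e−e_prev≈-30.789652; u=1/2·(-16.631887)+1/2·(-11.299242)+1·(-30.789652)≈-44.755217; next y=3/5·15.631887+3/4·(-44.755217)≈-24.187280
n=9: y≈-24.187280, sp=-1, e=sp−y≈23.187280; I≈11.888038, D=e−e_prev≈39.819167; u=1/2·23.187280+1/2·11.888038+1·39.819167≈57.356827; next y=3/5·(-24.187280)+3/4·57.356827≈28.505252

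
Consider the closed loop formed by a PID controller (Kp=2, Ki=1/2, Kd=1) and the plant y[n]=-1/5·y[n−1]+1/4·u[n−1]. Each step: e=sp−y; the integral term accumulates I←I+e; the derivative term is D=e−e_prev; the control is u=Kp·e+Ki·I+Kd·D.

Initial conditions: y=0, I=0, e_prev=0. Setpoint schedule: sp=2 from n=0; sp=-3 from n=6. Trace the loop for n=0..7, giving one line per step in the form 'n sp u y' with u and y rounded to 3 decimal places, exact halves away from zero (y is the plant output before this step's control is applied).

(exact arithmetic carried between steps; '≈' marks a value shown rounded to 6 d.p. or computed from one; I and e_prev carry over from the previous line; the table rounds u and y to 3 d.p., halves away from zero)
n=0: y=0, sp=2, e=sp−y=2; I=2, D=e−e_prev=2; u=2·2+1/2·2+1·2=7; next y=-1/5·0+1/4·7=1.75
n=1: y=1.75, sp=2, e=sp−y=0.25; I=2.25, D=e−e_prev=-1.75; u=2·0.25+1/2·2.25+1·(-1.75)=-0.125; next y=-1/5·1.75+1/4·(-0.125)=-0.38125
n=2: y=-0.38125, sp=2, e=sp−y=2.38125; I=4.63125, D=e−e_prev=2.13125; u=2·2.38125+1/2·4.63125+1·2.13125=9.209375; next y=-1/5·(-0.38125)+1/4·9.209375≈2.378594
n=3: y≈2.378594, sp=2, e=sp−y≈-0.378594; I≈4.252656, D=e−e_prev≈-2.759844; u=2·(-0.378594)+1/2·4.252656+1·(-2.759844)≈-1.390703; next y=-1/5·2.378594+1/4·(-1.390703)≈-0.823395
n=4: y≈-0.823395, sp=2, e=sp−y≈2.823395; I≈7.076051, D=e−e_prev≈3.201988; u=2·2.823395+1/2·7.076051+1·3.201988≈12.386803; next y=-1/5·(-0.823395)+1/4·12.386803≈3.261380
n=5: y≈3.261380, sp=2, e=sp−y≈-1.261380; I≈5.814671, D=e−e_prev≈-4.084774; u=2·(-1.261380)+1/2·5.814671+1·(-4.084774)≈-3.700198; next y=-1/5·3.261380+1/4·(-3.700198)≈-1.577325
n=6: y≈-1.577325, sp=-3, e=sp−y≈-1.422675; I≈4.391997, D=e−e_prev≈-0.161295; u=2·(-1.422675)+1/2·4.391997+1·(-0.161295)≈-0.810646; next y=-1/5·(-1.577325)+1/4·(-0.810646)≈0.112804
n=7: y≈0.112804, sp=-3, e=sp−y≈-3.112804; I≈1.279193, D=e−e_prev≈-1.690129; u=2·(-3.112804)+1/2·1.279193+1·(-1.690129)≈-7.276139; next y=-1/5·0.112804+1/4·(-7.276139)≈-1.841596

0 2 7.000 0.000
1 2 -0.125 1.750
2 2 9.209 -0.381
3 2 -1.391 2.379
4 2 12.387 -0.823
5 2 -3.700 3.261
6 -3 -0.811 -1.577
7 -3 -7.276 0.113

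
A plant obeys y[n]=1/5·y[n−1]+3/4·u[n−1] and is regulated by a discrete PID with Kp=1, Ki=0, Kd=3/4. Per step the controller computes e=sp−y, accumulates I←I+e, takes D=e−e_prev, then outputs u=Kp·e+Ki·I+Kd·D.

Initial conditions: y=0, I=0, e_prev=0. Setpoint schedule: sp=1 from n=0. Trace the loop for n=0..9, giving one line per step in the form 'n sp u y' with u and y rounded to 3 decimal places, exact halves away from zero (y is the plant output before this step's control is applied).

0 1 1.750 0.000
1 1 -1.297 1.313
2 1 3.227 -0.710
3 1 -3.520 2.278
4 1 6.531 -2.184
5 1 -8.445 4.461
6 1 13.869 -5.442
7 1 -19.380 9.314
8 1 30.162 -12.672
9 1 -43.656 20.087

(exact arithmetic carried between steps; '≈' marks a value shown rounded to 6 d.p. or computed from one; I and e_prev carry over from the previous line; the table rounds u and y to 3 d.p., halves away from zero)
n=0: y=0, sp=1, e=sp−y=1; I=1, D=e−e_prev=1; u=1·1+0·1+3/4·1=1.75; next y=1/5·0+3/4·1.75=1.3125
n=1: y=1.3125, sp=1, e=sp−y=-0.3125; I=0.6875, D=e−e_prev=-1.3125; u=1·(-0.3125)+0·0.6875+3/4·(-1.3125)=-1.296875; next y=1/5·1.3125+3/4·(-1.296875)≈-0.710156
n=2: y≈-0.710156, sp=1, e=sp−y≈1.710156; I≈2.397656, D=e−e_prev≈2.022656; u=1·1.710156+0·2.397656+3/4·2.022656≈3.227148; next y=1/5·(-0.710156)+3/4·3.227148≈2.278330
n=3: y≈2.278330, sp=1, e=sp−y≈-1.278330; I≈1.119326, D=e−e_prev≈-2.988486; u=1·(-1.278330)+0·1.119326+3/4·(-2.988486)≈-3.519695; next y=1/5·2.278330+3/4·(-3.519695)≈-2.184105
n=4: y≈-2.184105, sp=1, e=sp−y≈3.184105; I≈4.303431, D=e−e_prev≈4.462435; u=1·3.184105+0·4.303431+3/4·4.462435≈6.530931; next y=1/5·(-2.184105)+3/4·6.530931≈4.461378
n=5: y≈4.461378, sp=1, e=sp−y≈-3.461378; I≈0.842054, D=e−e_prev≈-6.645483; u=1·(-3.461378)+0·0.842054+3/4·(-6.645483)≈-8.445490; next y=1/5·4.461378+3/4·(-8.445490)≈-5.441842
n=6: y≈-5.441842, sp=1, e=sp−y≈6.441842; I≈7.283895, D=e−e_prev≈9.903219; u=1·6.441842+0·7.283895+3/4·9.903219≈13.869256; next y=1/5·(-5.441842)+3/4·13.869256≈9.313574
n=7: y≈9.313574, sp=1, e=sp−y≈-8.313574; I≈-1.029678, D=e−e_prev≈-14.755415; u=1·(-8.313574)+0·(-1.029678)+3/4·(-14.755415)≈-19.380135; next y=1/5·9.313574+3/4·(-19.380135)≈-12.672387
n=8: y≈-12.672387, sp=1, e=sp−y≈13.672387; I≈12.642708, D=e−e_prev≈21.985961; u=1·13.672387+0·12.642708+3/4·21.985961≈30.161857; next y=1/5·(-12.672387)+3/4·30.161857≈20.086916
n=9: y≈20.086916, sp=1, e=sp−y≈-19.086916; I≈-6.444207, D=e−e_prev≈-32.759302; u=1·(-19.086916)+0·(-6.444207)+3/4·(-32.759302)≈-43.656392; next y=1/5·20.086916+3/4·(-43.656392)≈-28.724911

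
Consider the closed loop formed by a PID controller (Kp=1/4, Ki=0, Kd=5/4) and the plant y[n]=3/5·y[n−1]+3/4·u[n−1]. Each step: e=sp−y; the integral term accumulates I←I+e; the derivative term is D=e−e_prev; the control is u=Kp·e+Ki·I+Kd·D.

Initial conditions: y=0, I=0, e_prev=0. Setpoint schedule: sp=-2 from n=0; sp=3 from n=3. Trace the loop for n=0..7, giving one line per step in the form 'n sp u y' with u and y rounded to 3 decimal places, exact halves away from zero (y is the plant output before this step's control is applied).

0 -2 -3.000 0.000
1 -2 2.875 -2.250
2 -2 -4.522 0.806
3 3 12.369 -2.908
4 3 -14.183 7.532
5 3 19.342 -6.118
6 3 -23.151 10.836
7 3 30.588 -10.862

(exact arithmetic carried between steps; '≈' marks a value shown rounded to 6 d.p. or computed from one; I and e_prev carry over from the previous line; the table rounds u and y to 3 d.p., halves away from zero)
n=0: y=0, sp=-2, e=sp−y=-2; I=-2, D=e−e_prev=-2; u=1/4·(-2)+0·(-2)+5/4·(-2)=-3; next y=3/5·0+3/4·(-3)=-2.25
n=1: y=-2.25, sp=-2, e=sp−y=0.25; I=-1.75, D=e−e_prev=2.25; u=1/4·0.25+0·(-1.75)+5/4·2.25=2.875; next y=3/5·(-2.25)+3/4·2.875=0.80625
n=2: y=0.80625, sp=-2, e=sp−y=-2.80625; I=-4.55625, D=e−e_prev=-3.05625; u=1/4·(-2.80625)+0·(-4.55625)+5/4·(-3.05625)=-4.521875; next y=3/5·0.80625+3/4·(-4.521875)≈-2.907656
n=3: y≈-2.907656, sp=3, e=sp−y≈5.907656; I≈1.351406, D=e−e_prev≈8.713906; u=1/4·5.907656+0·1.351406+5/4·8.713906≈12.369297; next y=3/5·(-2.907656)+3/4·12.369297≈7.532379
n=4: y≈7.532379, sp=3, e=sp−y≈-4.532379; I≈-3.180973, D=e−e_prev≈-10.440035; u=1/4·(-4.532379)+0·(-3.180973)+5/4·(-10.440035)≈-14.183139; next y=3/5·7.532379+3/4·(-14.183139)≈-6.117927
n=5: y≈-6.117927, sp=3, e=sp−y≈9.117927; I≈5.936954, D=e−e_prev≈13.650306; u=1/4·9.117927+0·5.936954+5/4·13.650306≈19.342364; next y=3/5·(-6.117927)+3/4·19.342364≈10.836017
n=6: y≈10.836017, sp=3, e=sp−y≈-7.836017; I≈-1.899063, D=e−e_prev≈-16.953943; u=1/4·(-7.836017)+0·(-1.899063)+5/4·(-16.953943)≈-23.151433; next y=3/5·10.836017+3/4·(-23.151433)≈-10.861965
n=7: y≈-10.861965, sp=3, e=sp−y≈13.861965; I≈11.962902, D=e−e_prev≈21.697982; u=1/4·13.861965+0·11.962902+5/4·21.697982≈30.587968; next y=3/5·(-10.861965)+3/4·30.587968≈16.423797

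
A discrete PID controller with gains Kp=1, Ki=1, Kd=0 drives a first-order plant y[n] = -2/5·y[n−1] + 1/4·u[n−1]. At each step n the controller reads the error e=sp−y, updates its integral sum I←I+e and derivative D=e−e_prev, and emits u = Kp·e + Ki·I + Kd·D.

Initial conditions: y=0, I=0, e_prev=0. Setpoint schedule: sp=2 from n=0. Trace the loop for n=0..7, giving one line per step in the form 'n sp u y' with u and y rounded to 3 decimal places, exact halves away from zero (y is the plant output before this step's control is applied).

(exact arithmetic carried between steps; '≈' marks a value shown rounded to 6 d.p. or computed from one; I and e_prev carry over from the previous line; the table rounds u and y to 3 d.p., halves away from zero)
n=0: y=0, sp=2, e=sp−y=2; I=2, D=e−e_prev=2; u=1·2+1·2+0·2=4; next y=-2/5·0+1/4·4=1
n=1: y=1, sp=2, e=sp−y=1; I=3, D=e−e_prev=-1; u=1·1+1·3+0·(-1)=4; next y=-2/5·1+1/4·4=0.6
n=2: y=0.6, sp=2, e=sp−y=1.4; I=4.4, D=e−e_prev=0.4; u=1·1.4+1·4.4+0·0.4=5.8; next y=-2/5·0.6+1/4·5.8=1.21
n=3: y=1.21, sp=2, e=sp−y=0.79; I=5.19, D=e−e_prev=-0.61; u=1·0.79+1·5.19+0·(-0.61)=5.98; next y=-2/5·1.21+1/4·5.98=1.011
n=4: y=1.011, sp=2, e=sp−y=0.989; I=6.179, D=e−e_prev=0.199; u=1·0.989+1·6.179+0·0.199=7.168; next y=-2/5·1.011+1/4·7.168=1.3876
n=5: y=1.3876, sp=2, e=sp−y=0.6124; I=6.7914, D=e−e_prev=-0.3766; u=1·0.6124+1·6.7914+0·(-0.3766)=7.4038; next y=-2/5·1.3876+1/4·7.4038=1.29591
n=6: y=1.29591, sp=2, e=sp−y=0.70409; I=7.49549, D=e−e_prev=0.09169; u=1·0.70409+1·7.49549+0·0.09169=8.19958; next y=-2/5·1.29591+1/4·8.19958=1.531531
n=7: y=1.531531, sp=2, e=sp−y=0.468469; I=7.963959, D=e−e_prev=-0.235621; u=1·0.468469+1·7.963959+0·(-0.235621)=8.432428; next y=-2/5·1.531531+1/4·8.432428≈1.495495

0 2 4.000 0.000
1 2 4.000 1.000
2 2 5.800 0.600
3 2 5.980 1.210
4 2 7.168 1.011
5 2 7.404 1.388
6 2 8.200 1.296
7 2 8.432 1.532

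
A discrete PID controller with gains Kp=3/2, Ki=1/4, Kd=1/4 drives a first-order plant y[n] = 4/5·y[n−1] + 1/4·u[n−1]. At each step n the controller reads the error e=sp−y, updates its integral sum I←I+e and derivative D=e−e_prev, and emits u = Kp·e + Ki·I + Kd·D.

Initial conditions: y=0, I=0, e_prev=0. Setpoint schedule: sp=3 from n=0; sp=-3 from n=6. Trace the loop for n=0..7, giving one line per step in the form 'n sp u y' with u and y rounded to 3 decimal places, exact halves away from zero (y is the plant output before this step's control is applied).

(exact arithmetic carried between steps; '≈' marks a value shown rounded to 6 d.p. or computed from one; I and e_prev carry over from the previous line; the table rounds u and y to 3 d.p., halves away from zero)
n=0: y=0, sp=3, e=sp−y=3; I=3, D=e−e_prev=3; u=3/2·3+1/4·3+1/4·3=6; next y=4/5·0+1/4·6=1.5
n=1: y=1.5, sp=3, e=sp−y=1.5; I=4.5, D=e−e_prev=-1.5; u=3/2·1.5+1/4·4.5+1/4·(-1.5)=3; next y=4/5·1.5+1/4·3=1.95
n=2: y=1.95, sp=3, e=sp−y=1.05; I=5.55, D=e−e_prev=-0.45; u=3/2·1.05+1/4·5.55+1/4·(-0.45)=2.85; next y=4/5·1.95+1/4·2.85=2.2725
n=3: y=2.2725, sp=3, e=sp−y=0.7275; I=6.2775, D=e−e_prev=-0.3225; u=3/2·0.7275+1/4·6.2775+1/4·(-0.3225)=2.58; next y=4/5·2.2725+1/4·2.58=2.463
n=4: y=2.463, sp=3, e=sp−y=0.537; I=6.8145, D=e−e_prev=-0.1905; u=3/2·0.537+1/4·6.8145+1/4·(-0.1905)=2.4615; next y=4/5·2.463+1/4·2.4615=2.585775
n=5: y=2.585775, sp=3, e=sp−y=0.414225; I=7.228725, D=e−e_prev=-0.122775; u=3/2·0.414225+1/4·7.228725+1/4·(-0.122775)=2.397825; next y=4/5·2.585775+1/4·2.397825≈2.668076
n=6: y≈2.668076, sp=-3, e=sp−y≈-5.668076; I≈1.560649, D=e−e_prev≈-6.082301; u=3/2·(-5.668076)+1/4·1.560649+1/4·(-6.082301)≈-9.632528; next y=4/5·2.668076+1/4·(-9.632528)≈-0.273671
n=7: y≈-0.273671, sp=-3, e=sp−y≈-2.726329; I≈-1.165680, D=e−e_prev≈2.941747; u=3/2·(-2.726329)+1/4·(-1.165680)+1/4·2.941747≈-3.645477; next y=4/5·(-0.273671)+1/4·(-3.645477)≈-1.130306

0 3 6.000 0.000
1 3 3.000 1.500
2 3 2.850 1.950
3 3 2.580 2.273
4 3 2.462 2.463
5 3 2.398 2.586
6 -3 -9.633 2.668
7 -3 -3.645 -0.274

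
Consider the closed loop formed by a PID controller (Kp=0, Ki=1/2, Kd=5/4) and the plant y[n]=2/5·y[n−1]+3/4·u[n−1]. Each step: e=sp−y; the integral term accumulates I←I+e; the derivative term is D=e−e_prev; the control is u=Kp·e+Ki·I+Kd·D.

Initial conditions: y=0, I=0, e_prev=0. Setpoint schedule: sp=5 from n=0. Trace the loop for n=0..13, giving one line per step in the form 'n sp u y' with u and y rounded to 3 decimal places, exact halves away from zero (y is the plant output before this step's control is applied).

0 5 8.750 0.000
1 5 -6.484 6.563
2 5 16.339 -2.238
3 5 -14.838 11.359
4 5 30.381 -6.585
5 5 -33.045 20.151
6 5 57.330 -16.723
7 5 -70.707 36.309
8 5 110.856 -38.507
9 5 -146.841 67.739
10 5 218.451 -83.035
11 5 -299.903 130.625
12 5 435.138 -172.677
13 5 -607.580 257.282

(exact arithmetic carried between steps; '≈' marks a value shown rounded to 6 d.p. or computed from one; I and e_prev carry over from the previous line; the table rounds u and y to 3 d.p., halves away from zero)
n=0: y=0, sp=5, e=sp−y=5; I=5, D=e−e_prev=5; u=0·5+1/2·5+5/4·5=8.75; next y=2/5·0+3/4·8.75=6.5625
n=1: y=6.5625, sp=5, e=sp−y=-1.5625; I=3.4375, D=e−e_prev=-6.5625; u=0·(-1.5625)+1/2·3.4375+5/4·(-6.5625)=-6.484375; next y=2/5·6.5625+3/4·(-6.484375)≈-2.238281
n=2: y≈-2.238281, sp=5, e=sp−y≈7.238281; I≈10.675781, D=e−e_prev≈8.800781; u=0·7.238281+1/2·10.675781+5/4·8.800781≈16.338867; next y=2/5·(-2.238281)+3/4·16.338867≈11.358838
n=3: y≈11.358838, sp=5, e=sp−y≈-6.358838; I≈4.316943, D=e−e_prev≈-13.597119; u=0·(-6.358838)+1/2·4.316943+5/4·(-13.597119)≈-14.837927; next y=2/5·11.358838+3/4·(-14.837927)≈-6.584910
n=4: y≈-6.584910, sp=5, e=sp−y≈11.584910; I≈15.901854, D=e−e_prev≈17.943748; u=0·11.584910+1/2·15.901854+5/4·17.943748≈30.380612; next y=2/5·(-6.584910)+3/4·30.380612≈20.151495
n=5: y≈20.151495, sp=5, e=sp−y≈-15.151495; I≈0.750359, D=e−e_prev≈-26.736405; u=0·(-15.151495)+1/2·0.750359+5/4·(-26.736405)≈-33.045327; next y=2/5·20.151495+3/4·(-33.045327)≈-16.723397
n=6: y≈-16.723397, sp=5, e=sp−y≈21.723397; I≈22.473756, D=e−e_prev≈36.874892; u=0·21.723397+1/2·22.473756+5/4·36.874892≈57.330493; next y=2/5·(-16.723397)+3/4·57.330493≈36.308511
n=7: y≈36.308511, sp=5, e=sp−y≈-31.308511; I≈-8.834755, D=e−e_prev≈-53.031908; u=0·(-31.308511)+1/2·(-8.834755)+5/4·(-53.031908)≈-70.707263; next y=2/5·36.308511+3/4·(-70.707263)≈-38.507043
n=8: y≈-38.507043, sp=5, e=sp−y≈43.507043; I≈34.672288, D=e−e_prev≈74.815554; u=0·43.507043+1/2·34.672288+5/4·74.815554≈110.855586; next y=2/5·(-38.507043)+3/4·110.855586≈67.738873
n=9: y≈67.738873, sp=5, e=sp−y≈-62.738873; I≈-28.066585, D=e−e_prev≈-106.245916; u=0·(-62.738873)+1/2·(-28.066585)+5/4·(-106.245916)≈-146.840687; next y=2/5·67.738873+3/4·(-146.840687)≈-83.034966
n=10: y≈-83.034966, sp=5, e=sp−y≈88.034966; I≈59.968381, D=e−e_prev≈150.773839; u=0·88.034966+1/2·59.968381+5/4·150.773839≈218.451489; next y=2/5·(-83.034966)+3/4·218.451489≈130.624630
n=11: y≈130.624630, sp=5, e=sp−y≈-125.624630; I≈-65.656249, D=e−e_prev≈-213.659596; u=0·(-125.624630)+1/2·(-65.656249)+5/4·(-213.659596)≈-299.902620; next y=2/5·130.624630+3/4·(-299.902620)≈-172.677113
n=12: y≈-172.677113, sp=5, e=sp−y≈177.677113; I≈112.020864, D=e−e_prev≈303.301743; u=0·177.677113+1/2·112.020864+5/4·303.301743≈435.137611; next y=2/5·(-172.677113)+3/4·435.137611≈257.282363
n=13: y≈257.282363, sp=5, e=sp−y≈-252.282363; I≈-140.261499, D=e−e_prev≈-429.959476; u=0·(-252.282363)+1/2·(-140.261499)+5/4·(-429.959476)≈-607.580095; next y=2/5·257.282363+3/4·(-607.580095)≈-352.772126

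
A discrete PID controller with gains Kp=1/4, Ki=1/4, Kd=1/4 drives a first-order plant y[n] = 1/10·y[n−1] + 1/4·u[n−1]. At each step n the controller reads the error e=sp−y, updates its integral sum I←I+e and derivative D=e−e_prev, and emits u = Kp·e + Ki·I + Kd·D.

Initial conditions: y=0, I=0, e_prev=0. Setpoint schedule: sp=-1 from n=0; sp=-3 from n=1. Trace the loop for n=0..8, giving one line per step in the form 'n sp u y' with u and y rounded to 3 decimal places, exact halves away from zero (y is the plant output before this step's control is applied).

0 -1 -0.750 0.000
1 -3 -2.109 -0.188
2 -3 -2.090 -0.546
3 -3 -2.770 -0.577
4 -3 -3.254 -0.750
5 -3 -3.756 -0.889
6 -3 -4.214 -1.028
7 -3 -4.645 -1.156
8 -3 -5.048 -1.277

(exact arithmetic carried between steps; '≈' marks a value shown rounded to 6 d.p. or computed from one; I and e_prev carry over from the previous line; the table rounds u and y to 3 d.p., halves away from zero)
n=0: y=0, sp=-1, e=sp−y=-1; I=-1, D=e−e_prev=-1; u=1/4·(-1)+1/4·(-1)+1/4·(-1)=-0.75; next y=1/10·0+1/4·(-0.75)=-0.1875
n=1: y=-0.1875, sp=-3, e=sp−y=-2.8125; I=-3.8125, D=e−e_prev=-1.8125; u=1/4·(-2.8125)+1/4·(-3.8125)+1/4·(-1.8125)=-2.109375; next y=1/10·(-0.1875)+1/4·(-2.109375)≈-0.546094
n=2: y≈-0.546094, sp=-3, e=sp−y≈-2.453906; I≈-6.266406, D=e−e_prev≈0.358594; u=1/4·(-2.453906)+1/4·(-6.266406)+1/4·0.358594≈-2.090430; next y=1/10·(-0.546094)+1/4·(-2.090430)≈-0.577217
n=3: y≈-0.577217, sp=-3, e=sp−y≈-2.422783; I≈-8.689189, D=e−e_prev≈0.031123; u=1/4·(-2.422783)+1/4·(-8.689189)+1/4·0.031123≈-2.770212; next y=1/10·(-0.577217)+1/4·(-2.770212)≈-0.750275
n=4: y≈-0.750275, sp=-3, e=sp−y≈-2.249725; I≈-10.938915, D=e−e_prev≈0.173058; u=1/4·(-2.249725)+1/4·(-10.938915)+1/4·0.173058≈-3.253895; next y=1/10·(-0.750275)+1/4·(-3.253895)≈-0.888501
n=5: y≈-0.888501, sp=-3, e=sp−y≈-2.111499; I≈-13.050413, D=e−e_prev≈0.138227; u=1/4·(-2.111499)+1/4·(-13.050413)+1/4·0.138227≈-3.755921; next y=1/10·(-0.888501)+1/4·(-3.755921)≈-1.027830
n=6: y≈-1.027830, sp=-3, e=sp−y≈-1.972170; I≈-15.022583, D=e−e_prev≈0.139329; u=1/4·(-1.972170)+1/4·(-15.022583)+1/4·0.139329≈-4.213856; next y=1/10·(-1.027830)+1/4·(-4.213856)≈-1.156247
n=7: y≈-1.156247, sp=-3, e=sp−y≈-1.843753; I≈-16.866336, D=e−e_prev≈0.128417; u=1/4·(-1.843753)+1/4·(-16.866336)+1/4·0.128417≈-4.645418; next y=1/10·(-1.156247)+1/4·(-4.645418)≈-1.276979
n=8: y≈-1.276979, sp=-3, e=sp−y≈-1.723021; I≈-18.589357, D=e−e_prev≈0.120732; u=1/4·(-1.723021)+1/4·(-18.589357)+1/4·0.120732≈-5.047911; next y=1/10·(-1.276979)+1/4·(-5.047911)≈-1.389676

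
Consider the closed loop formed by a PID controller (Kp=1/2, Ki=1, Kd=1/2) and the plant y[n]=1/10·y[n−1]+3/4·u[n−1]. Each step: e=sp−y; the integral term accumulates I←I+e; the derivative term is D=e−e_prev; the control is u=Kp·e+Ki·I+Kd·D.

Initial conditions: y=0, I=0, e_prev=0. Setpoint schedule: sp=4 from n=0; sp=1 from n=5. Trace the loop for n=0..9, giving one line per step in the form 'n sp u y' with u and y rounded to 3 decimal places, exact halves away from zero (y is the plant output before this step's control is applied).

(exact arithmetic carried between steps; '≈' marks a value shown rounded to 6 d.p. or computed from one; I and e_prev carry over from the previous line; the table rounds u and y to 3 d.p., halves away from zero)
n=0: y=0, sp=4, e=sp−y=4; I=4, D=e−e_prev=4; u=1/2·4+1·4+1/2·4=8; next y=1/10·0+3/4·8=6
n=1: y=6, sp=4, e=sp−y=-2; I=2, D=e−e_prev=-6; u=1/2·(-2)+1·2+1/2·(-6)=-2; next y=1/10·6+3/4·(-2)=-0.9
n=2: y=-0.9, sp=4, e=sp−y=4.9; I=6.9, D=e−e_prev=6.9; u=1/2·4.9+1·6.9+1/2·6.9=12.8; next y=1/10·(-0.9)+3/4·12.8=9.51
n=3: y=9.51, sp=4, e=sp−y=-5.51; I=1.39, D=e−e_prev=-10.41; u=1/2·(-5.51)+1·1.39+1/2·(-10.41)=-6.57; next y=1/10·9.51+3/4·(-6.57)=-3.9765
n=4: y=-3.9765, sp=4, e=sp−y=7.9765; I=9.3665, D=e−e_prev=13.4865; u=1/2·7.9765+1·9.3665+1/2·13.4865=20.098; next y=1/10·(-3.9765)+3/4·20.098=14.67585
n=5: y=14.67585, sp=1, e=sp−y=-13.67585; I=-4.30935, D=e−e_prev=-21.65235; u=1/2·(-13.67585)+1·(-4.30935)+1/2·(-21.65235)=-21.97345; next y=1/10·14.67585+3/4·(-21.97345)≈-15.012503
n=6: y≈-15.012503, sp=1, e=sp−y≈16.012503; I≈11.703153, D=e−e_prev≈29.688353; u=1/2·16.012503+1·11.703153+1/2·29.688353≈34.55358; next y=1/10·(-15.012503)+3/4·34.55358≈24.413935
n=7: y≈24.413935, sp=1, e=sp−y≈-23.413935; I≈-11.710782, D=e−e_prev≈-39.426437; u=1/2·(-23.413935)+1·(-11.710782)+1/2·(-39.426437)≈-43.130968; next y=1/10·24.413935+3/4·(-43.130968)≈-29.906833
n=8: y≈-29.906833, sp=1, e=sp−y≈30.906833; I≈19.196050, D=e−e_prev≈54.320767; u=1/2·30.906833+1·19.196050+1/2·54.320767≈61.809851; next y=1/10·(-29.906833)+3/4·61.809851≈43.366705
n=9: y≈43.366705, sp=1, e=sp−y≈-42.366705; I≈-23.170654, D=e−e_prev≈-73.273537; u=1/2·(-42.366705)+1·(-23.170654)+1/2·(-73.273537)≈-80.990775; next y=1/10·43.366705+3/4·(-80.990775)≈-56.406411

0 4 8.000 0.000
1 4 -2.000 6.000
2 4 12.800 -0.900
3 4 -6.570 9.510
4 4 20.098 -3.977
5 1 -21.973 14.676
6 1 34.554 -15.013
7 1 -43.131 24.414
8 1 61.810 -29.907
9 1 -80.991 43.367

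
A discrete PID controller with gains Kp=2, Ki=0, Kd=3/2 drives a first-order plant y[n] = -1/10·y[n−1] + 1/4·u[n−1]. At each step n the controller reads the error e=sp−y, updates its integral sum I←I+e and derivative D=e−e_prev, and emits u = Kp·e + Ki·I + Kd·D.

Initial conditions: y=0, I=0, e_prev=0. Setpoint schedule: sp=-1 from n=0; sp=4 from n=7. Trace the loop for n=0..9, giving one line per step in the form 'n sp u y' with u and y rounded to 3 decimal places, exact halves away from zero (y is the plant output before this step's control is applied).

(exact arithmetic carried between steps; '≈' marks a value shown rounded to 6 d.p. or computed from one; I and e_prev carry over from the previous line; the table rounds u and y to 3 d.p., halves away from zero)
n=0: y=0, sp=-1, e=sp−y=-1; I=-1, D=e−e_prev=-1; u=2·(-1)+0·(-1)+3/2·(-1)=-3.5; next y=-1/10·0+1/4·(-3.5)=-0.875
n=1: y=-0.875, sp=-1, e=sp−y=-0.125; I=-1.125, D=e−e_prev=0.875; u=2·(-0.125)+0·(-1.125)+3/2·0.875=1.0625; next y=-1/10·(-0.875)+1/4·1.0625=0.353125
n=2: y=0.353125, sp=-1, e=sp−y=-1.353125; I=-2.478125, D=e−e_prev=-1.228125; u=2·(-1.353125)+0·(-2.478125)+3/2·(-1.228125)≈-4.548438; next y=-1/10·0.353125+1/4·(-4.548438)≈-1.172422
n=3: y≈-1.172422, sp=-1, e=sp−y≈0.172422; I≈-2.305703, D=e−e_prev≈1.525547; u=2·0.172422+0·(-2.305703)+3/2·1.525547≈2.633164; next y=-1/10·(-1.172422)+1/4·2.633164≈0.775533
n=4: y≈0.775533, sp=-1, e=sp−y≈-1.775533; I≈-4.081236, D=e−e_prev≈-1.947955; u=2·(-1.775533)+0·(-4.081236)+3/2·(-1.947955)≈-6.472999; next y=-1/10·0.775533+1/4·(-6.472999)≈-1.695803
n=5: y≈-1.695803, sp=-1, e=sp−y≈0.695803; I≈-3.385433, D=e−e_prev≈2.471336; u=2·0.695803+0·(-3.385433)+3/2·2.471336≈5.098611; next y=-1/10·(-1.695803)+1/4·5.098611≈1.444233
n=6: y≈1.444233, sp=-1, e=sp−y≈-2.444233; I≈-5.829666, D=e−e_prev≈-3.140036; u=2·(-2.444233)+0·(-5.829666)+3/2·(-3.140036)≈-9.598520; next y=-1/10·1.444233+1/4·(-9.598520)≈-2.544053
n=7: y≈-2.544053, sp=4, e=sp−y≈6.544053; I≈0.714387, D=e−e_prev≈8.988286; u=2·6.544053+0·0.714387+3/2·8.988286≈26.570536; next y=-1/10·(-2.544053)+1/4·26.570536≈6.897039
n=8: y≈6.897039, sp=4, e=sp−y≈-2.897039; I≈-2.182652, D=e−e_prev≈-9.441093; u=2·(-2.897039)+0·(-2.182652)+3/2·(-9.441093)≈-19.955717; next y=-1/10·6.897039+1/4·(-19.955717)≈-5.678633
n=9: y≈-5.678633, sp=4, e=sp−y≈9.678633; I≈7.495981, D=e−e_prev≈12.575673; u=2·9.678633+0·7.495981+3/2·12.575673≈38.220776; next y=-1/10·(-5.678633)+1/4·38.220776≈10.123057

0 -1 -3.500 0.000
1 -1 1.063 -0.875
2 -1 -4.548 0.353
3 -1 2.633 -1.172
4 -1 -6.473 0.776
5 -1 5.099 -1.696
6 -1 -9.599 1.444
7 4 26.571 -2.544
8 4 -19.956 6.897
9 4 38.221 -5.679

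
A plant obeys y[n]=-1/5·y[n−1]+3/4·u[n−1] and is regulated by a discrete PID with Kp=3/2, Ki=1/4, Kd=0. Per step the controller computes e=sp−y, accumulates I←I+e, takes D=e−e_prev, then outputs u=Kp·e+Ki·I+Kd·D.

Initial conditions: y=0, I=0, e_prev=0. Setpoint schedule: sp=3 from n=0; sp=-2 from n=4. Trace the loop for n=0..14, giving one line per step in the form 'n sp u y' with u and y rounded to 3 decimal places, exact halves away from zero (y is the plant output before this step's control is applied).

0 3 5.250 0.000
1 3 -0.891 3.938
2 3 8.313 -1.455
3 3 -4.540 6.526
4 -2 5.491 -4.710
5 -2 -10.930 5.061
6 -2 12.278 -9.210
7 -2 -21.375 11.050
8 -2 26.622 -18.241
9 -2 -42.566 23.615
10 -2 56.490 -36.647
11 -2 -85.950 49.697
12 -2 118.298 -74.402
13 -2 -175.112 103.604
14 -2 245.890 -152.055

(exact arithmetic carried between steps; '≈' marks a value shown rounded to 6 d.p. or computed from one; I and e_prev carry over from the previous line; the table rounds u and y to 3 d.p., halves away from zero)
n=0: y=0, sp=3, e=sp−y=3; I=3, D=e−e_prev=3; u=3/2·3+1/4·3+0·3=5.25; next y=-1/5·0+3/4·5.25=3.9375
n=1: y=3.9375, sp=3, e=sp−y=-0.9375; I=2.0625, D=e−e_prev=-3.9375; u=3/2·(-0.9375)+1/4·2.0625+0·(-3.9375)=-0.890625; next y=-1/5·3.9375+3/4·(-0.890625)≈-1.455469
n=2: y≈-1.455469, sp=3, e=sp−y≈4.455469; I≈6.517969, D=e−e_prev≈5.392969; u=3/2·4.455469+1/4·6.517969+0·5.392969≈8.312695; next y=-1/5·(-1.455469)+3/4·8.312695≈6.525615
n=3: y≈6.525615, sp=3, e=sp−y≈-3.525615; I≈2.992354, D=e−e_prev≈-7.981084; u=3/2·(-3.525615)+1/4·2.992354+0·(-7.981084)≈-4.540334; next y=-1/5·6.525615+3/4·(-4.540334)≈-4.710374
n=4: y≈-4.710374, sp=-2, e=sp−y≈2.710374; I≈5.702727, D=e−e_prev≈6.235989; u=3/2·2.710374+1/4·5.702727+0·6.235989≈5.491243; next y=-1/5·(-4.710374)+3/4·5.491243≈5.060507
n=5: y≈5.060507, sp=-2, e=sp−y≈-7.060507; I≈-1.357779, D=e−e_prev≈-9.770881; u=3/2·(-7.060507)+1/4·(-1.357779)+0·(-9.770881)≈-10.930205; next y=-1/5·5.060507+3/4·(-10.930205)≈-9.209755
n=6: y≈-9.209755, sp=-2, e=sp−y≈7.209755; I≈5.851976, D=e−e_prev≈14.270262; u=3/2·7.209755+1/4·5.851976+0·14.270262≈12.277627; next y=-1/5·(-9.209755)+3/4·12.277627≈11.050171
n=7: y≈11.050171, sp=-2, e=sp−y≈-13.050171; I≈-7.198195, D=e−e_prev≈-20.259926; u=3/2·(-13.050171)+1/4·(-7.198195)+0·(-20.259926)≈-21.374805; next y=-1/5·11.050171+3/4·(-21.374805)≈-18.241138
n=8: y≈-18.241138, sp=-2, e=sp−y≈16.241138; I≈9.042943, D=e−e_prev≈29.291309; u=3/2·16.241138+1/4·9.042943+0·29.291309≈26.622443; next y=-1/5·(-18.241138)+3/4·26.622443≈23.615060
n=9: y≈23.615060, sp=-2, e=sp−y≈-25.615060; I≈-16.572117, D=e−e_prev≈-41.856198; u=3/2·(-25.615060)+1/4·(-16.572117)+0·(-41.856198)≈-42.565619; next y=-1/5·23.615060+3/4·(-42.565619)≈-36.647226
n=10: y≈-36.647226, sp=-2, e=sp−y≈34.647226; I≈18.075109, D=e−e_prev≈60.262286; u=3/2·34.647226+1/4·18.075109+0·60.262286≈56.489617; next y=-1/5·(-36.647226)+3/4·56.489617≈49.696658
n=11: y≈49.696658, sp=-2, e=sp−y≈-51.696658; I≈-33.621549, D=e−e_prev≈-86.343884; u=3/2·(-51.696658)+1/4·(-33.621549)+0·(-86.343884)≈-85.950374; next y=-1/5·49.696658+3/4·(-85.950374)≈-74.402112
n=12: y≈-74.402112, sp=-2, e=sp−y≈72.402112; I≈38.780564, D=e−e_prev≈124.098770; u=3/2·72.402112+1/4·38.780564+0·124.098770≈118.298309; next y=-1/5·(-74.402112)+3/4·118.298309≈103.604154
n=13: y≈103.604154, sp=-2, e=sp−y≈-105.604154; I≈-66.823591, D=e−e_prev≈-178.006267; u=3/2·(-105.604154)+1/4·(-66.823591)+0·(-178.006267)≈-175.112129; next y=-1/5·103.604154+3/4·(-175.112129)≈-152.054928
n=14: y≈-152.054928, sp=-2, e=sp−y≈150.054928; I≈83.231337, D=e−e_prev≈255.659082; u=3/2·150.054928+1/4·83.231337+0·255.659082≈245.890226; next y=-1/5·(-152.054928)+3/4·245.890226≈214.828655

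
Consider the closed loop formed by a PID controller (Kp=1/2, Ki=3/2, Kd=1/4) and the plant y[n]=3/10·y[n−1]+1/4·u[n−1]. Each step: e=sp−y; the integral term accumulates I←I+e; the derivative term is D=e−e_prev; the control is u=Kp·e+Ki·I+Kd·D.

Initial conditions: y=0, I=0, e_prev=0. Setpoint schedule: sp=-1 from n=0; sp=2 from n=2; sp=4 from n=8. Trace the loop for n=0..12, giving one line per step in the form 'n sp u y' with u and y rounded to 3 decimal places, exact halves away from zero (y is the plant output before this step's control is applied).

0 -1 -2.250 0.000
1 -1 -2.234 -0.563
2 2 4.090 -0.727
3 2 3.943 0.804
4 2 5.168 1.227
5 2 5.459 1.660
6 2 5.621 1.863
7 2 5.650 1.964
8 4 10.144 2.002
9 4 10.098 3.137
10 4 10.937 3.465
11 4 11.127 3.774
12 4 11.228 3.914

(exact arithmetic carried between steps; '≈' marks a value shown rounded to 6 d.p. or computed from one; I and e_prev carry over from the previous line; the table rounds u and y to 3 d.p., halves away from zero)
n=0: y=0, sp=-1, e=sp−y=-1; I=-1, D=e−e_prev=-1; u=1/2·(-1)+3/2·(-1)+1/4·(-1)=-2.25; next y=3/10·0+1/4·(-2.25)=-0.5625
n=1: y=-0.5625, sp=-1, e=sp−y=-0.4375; I=-1.4375, D=e−e_prev=0.5625; u=1/2·(-0.4375)+3/2·(-1.4375)+1/4·0.5625=-2.234375; next y=3/10·(-0.5625)+1/4·(-2.234375)≈-0.727344
n=2: y≈-0.727344, sp=2, e=sp−y≈2.727344; I≈1.289844, D=e−e_prev≈3.164844; u=1/2·2.727344+3/2·1.289844+1/4·3.164844≈4.089648; next y=3/10·(-0.727344)+1/4·4.089648≈0.804209
n=3: y≈0.804209, sp=2, e=sp−y≈1.195791; I≈2.485635, D=e−e_prev≈-1.531553; u=1/2·1.195791+3/2·2.485635+1/4·(-1.531553)≈3.943459; next y=3/10·0.804209+1/4·3.943459≈1.227128
n=4: y≈1.227128, sp=2, e=sp−y≈0.772872; I≈3.258507, D=e−e_prev≈-0.422919; u=1/2·0.772872+3/2·3.258507+1/4·(-0.422919)≈5.168467; next y=3/10·1.227128+1/4·5.168467≈1.660255
n=5: y≈1.660255, sp=2, e=sp−y≈0.339745; I≈3.598252, D=e−e_prev≈-0.433128; u=1/2·0.339745+3/2·3.598252+1/4·(-0.433128)≈5.458969; next y=3/10·1.660255+1/4·5.458969≈1.862819
n=6: y≈1.862819, sp=2, e=sp−y≈0.137181; I≈3.735433, D=e−e_prev≈-0.202564; u=1/2·0.137181+3/2·3.735433+1/4·(-0.202564)≈5.621100; next y=3/10·1.862819+1/4·5.621100≈1.964121
n=7: y≈1.964121, sp=2, e=sp−y≈0.035879; I≈3.771313, D=e−e_prev≈-0.101302; u=1/2·0.035879+3/2·3.771313+1/4·(-0.101302)≈5.649583; next y=3/10·1.964121+1/4·5.649583≈2.001632
n=8: y≈2.001632, sp=4, e=sp−y≈1.998368; I≈5.769681, D=e−e_prev≈1.962489; u=1/2·1.998368+3/2·5.769681+1/4·1.962489≈10.144327; next y=3/10·2.001632+1/4·10.144327≈3.136571
n=9: y≈3.136571, sp=4, e=sp−y≈0.863429; I≈6.633109, D=e−e_prev≈-1.134939; u=1/2·0.863429+3/2·6.633109+1/4·(-1.134939)≈10.097643; next y=3/10·3.136571+1/4·10.097643≈3.465382
n=10: y≈3.465382, sp=4, e=sp−y≈0.534618; I≈7.167727, D=e−e_prev≈-0.328811; u=1/2·0.534618+3/2·7.167727+1/4·(-0.328811)≈10.936697; next y=3/10·3.465382+1/4·10.936697≈3.773789
n=11: y≈3.773789, sp=4, e=sp−y≈0.226211; I≈7.393938, D=e−e_prev≈-0.308407; u=1/2·0.226211+3/2·7.393938+1/4·(-0.308407)≈11.126911; next y=3/10·3.773789+1/4·11.126911≈3.913864
n=12: y≈3.913864, sp=4, e=sp−y≈0.086136; I≈7.480074, D=e−e_prev≈-0.140076; u=1/2·0.086136+3/2·7.480074+1/4·(-0.140076)≈11.228159; next y=3/10·3.913864+1/4·11.228159≈3.981199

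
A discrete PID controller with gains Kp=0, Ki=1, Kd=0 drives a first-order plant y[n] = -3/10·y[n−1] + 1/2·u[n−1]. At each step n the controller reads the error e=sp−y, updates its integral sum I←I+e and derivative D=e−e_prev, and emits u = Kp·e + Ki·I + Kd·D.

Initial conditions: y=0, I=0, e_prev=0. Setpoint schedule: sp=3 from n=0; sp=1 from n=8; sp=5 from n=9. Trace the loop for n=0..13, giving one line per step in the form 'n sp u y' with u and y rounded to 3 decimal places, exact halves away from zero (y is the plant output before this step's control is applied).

(exact arithmetic carried between steps; '≈' marks a value shown rounded to 6 d.p. or computed from one; I and e_prev carry over from the previous line; the table rounds u and y to 3 d.p., halves away from zero)
n=0: y=0, sp=3, e=sp−y=3; I=3, D=e−e_prev=3; u=0·3+1·3+0·3=3; next y=-3/10·0+1/2·3=1.5
n=1: y=1.5, sp=3, e=sp−y=1.5; I=4.5, D=e−e_prev=-1.5; u=0·1.5+1·4.5+0·(-1.5)=4.5; next y=-3/10·1.5+1/2·4.5=1.8
n=2: y=1.8, sp=3, e=sp−y=1.2; I=5.7, D=e−e_prev=-0.3; u=0·1.2+1·5.7+0·(-0.3)=5.7; next y=-3/10·1.8+1/2·5.7=2.31
n=3: y=2.31, sp=3, e=sp−y=0.69; I=6.39, D=e−e_prev=-0.51; u=0·0.69+1·6.39+0·(-0.51)=6.39; next y=-3/10·2.31+1/2·6.39=2.502
n=4: y=2.502, sp=3, e=sp−y=0.498; I=6.888, D=e−e_prev=-0.192; u=0·0.498+1·6.888+0·(-0.192)=6.888; next y=-3/10·2.502+1/2·6.888=2.6934
n=5: y=2.6934, sp=3, e=sp−y=0.3066; I=7.1946, D=e−e_prev=-0.1914; u=0·0.3066+1·7.1946+0·(-0.1914)=7.1946; next y=-3/10·2.6934+1/2·7.1946=2.78928
n=6: y=2.78928, sp=3, e=sp−y=0.21072; I=7.40532, D=e−e_prev=-0.09588; u=0·0.21072+1·7.40532+0·(-0.09588)=7.40532; next y=-3/10·2.78928+1/2·7.40532=2.865876
n=7: y=2.865876, sp=3, e=sp−y=0.134124; I=7.539444, D=e−e_prev=-0.076596; u=0·0.134124+1·7.539444+0·(-0.076596)=7.539444; next y=-3/10·2.865876+1/2·7.539444≈2.909959
n=8: y≈2.909959, sp=1, e=sp−y≈-1.909959; I≈5.629485, D=e−e_prev≈-2.044083; u=0·(-1.909959)+1·5.629485+0·(-2.044083)≈5.629485; next y=-3/10·2.909959+1/2·5.629485≈1.941755
n=9: y≈1.941755, sp=5, e=sp−y≈3.058245; I≈8.687730, D=e−e_prev≈4.968205; u=0·3.058245+1·8.687730+0·4.968205≈8.687730; next y=-3/10·1.941755+1/2·8.687730≈3.761339
n=10: y≈3.761339, sp=5, e=sp−y≈1.238661; I≈9.926391, D=e−e_prev≈-1.819584; u=0·1.238661+1·9.926391+0·(-1.819584)≈9.926391; next y=-3/10·3.761339+1/2·9.926391≈3.834794
n=11: y≈3.834794, sp=5, e=sp−y≈1.165206; I≈11.091597, D=e−e_prev≈-0.073455; u=0·1.165206+1·11.091597+0·(-0.073455)≈11.091597; next y=-3/10·3.834794+1/2·11.091597≈4.395360
n=12: y≈4.395360, sp=5, e=sp−y≈0.604640; I≈11.696237, D=e−e_prev≈-0.560566; u=0·0.604640+1·11.696237+0·(-0.560566)≈11.696237; next y=-3/10·4.395360+1/2·11.696237≈4.529510
n=13: y≈4.529510, sp=5, e=sp−y≈0.470490; I≈12.166727, D=e−e_prev≈-0.134150; u=0·0.470490+1·12.166727+0·(-0.134150)≈12.166727; next y=-3/10·4.529510+1/2·12.166727≈4.724510

0 3 3.000 0.000
1 3 4.500 1.500
2 3 5.700 1.800
3 3 6.390 2.310
4 3 6.888 2.502
5 3 7.195 2.693
6 3 7.405 2.789
7 3 7.539 2.866
8 1 5.629 2.910
9 5 8.688 1.942
10 5 9.926 3.761
11 5 11.092 3.835
12 5 11.696 4.395
13 5 12.167 4.530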